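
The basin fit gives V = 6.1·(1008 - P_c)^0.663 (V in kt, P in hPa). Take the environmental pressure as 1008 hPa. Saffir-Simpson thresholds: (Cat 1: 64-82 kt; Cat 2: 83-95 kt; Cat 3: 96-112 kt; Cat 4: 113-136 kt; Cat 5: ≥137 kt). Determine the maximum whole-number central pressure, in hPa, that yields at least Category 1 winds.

Category 1 begins at V = 64 kt.
Required ΔP = (64/6.1)^(1/0.663) = 10.492^1.508 ≈ 34.65 hPa.
P_c ≤ 1008 − 34.65 = 973.35, so the highest integer P_c is 973 hPa.

973 hPa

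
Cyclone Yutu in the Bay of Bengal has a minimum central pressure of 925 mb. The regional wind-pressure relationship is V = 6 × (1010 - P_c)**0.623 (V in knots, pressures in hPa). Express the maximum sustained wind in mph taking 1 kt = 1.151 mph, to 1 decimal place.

110.0 mph

ΔP = 1010 − 925 = 85 mb.
V ≈ 6 × 85^0.623 = 6 × 15.923 ≈ 95.539 kt.
95.539 × 1.151 ≈ 109.97 mph → 110.0 mph.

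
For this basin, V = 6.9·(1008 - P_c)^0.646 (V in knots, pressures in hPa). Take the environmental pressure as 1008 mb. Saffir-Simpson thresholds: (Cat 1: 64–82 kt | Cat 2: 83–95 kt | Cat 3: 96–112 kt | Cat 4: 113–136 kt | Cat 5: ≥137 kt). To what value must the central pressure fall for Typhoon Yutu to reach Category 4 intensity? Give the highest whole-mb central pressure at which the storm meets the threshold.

Category 4 begins at V = 113 kt.
Required ΔP = (113/6.9)^(1/0.646) = 16.377^1.548 ≈ 75.79 mb.
P_c ≤ 1008 − 75.79 = 932.21, so the highest integer P_c is 932 mb.

932 mb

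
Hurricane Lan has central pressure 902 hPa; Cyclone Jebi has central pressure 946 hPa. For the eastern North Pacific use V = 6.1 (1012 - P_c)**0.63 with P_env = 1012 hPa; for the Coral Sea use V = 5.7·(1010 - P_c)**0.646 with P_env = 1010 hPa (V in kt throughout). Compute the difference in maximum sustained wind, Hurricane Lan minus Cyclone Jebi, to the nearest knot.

34 kt

Hurricane Lan: ΔP = 110; V ≈ 6.1 × 110^0.63 ≈ 117.87 kt.
Cyclone Jebi: ΔP = 64; V ≈ 5.7 × 64^0.646 ≈ 83.69 kt.
Difference ≈ 117.87 − 83.69 = 34.18 → 34 kt.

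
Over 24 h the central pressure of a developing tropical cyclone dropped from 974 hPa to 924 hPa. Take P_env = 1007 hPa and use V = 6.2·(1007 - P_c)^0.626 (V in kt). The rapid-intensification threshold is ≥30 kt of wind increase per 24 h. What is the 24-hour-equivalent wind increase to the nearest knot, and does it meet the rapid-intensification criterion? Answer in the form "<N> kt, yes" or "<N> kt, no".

V₁: ΔP = 33, V ≈ 6.2 × 33^0.626 ≈ 55.33 kt.
V₂: ΔP = 83, V ≈ 6.2 × 83^0.626 ≈ 98.57 kt.
ΔV over 24 h = 43.24 kt → 24 h equivalent = 43.24 × 24/24 ≈ 43.24 kt.
43 kt ≥ 30 kt ⇒ rapid intensification.

43 kt, yes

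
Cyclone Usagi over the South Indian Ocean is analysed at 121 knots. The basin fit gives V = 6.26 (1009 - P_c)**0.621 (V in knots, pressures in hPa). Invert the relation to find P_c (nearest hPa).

891 hPa

ΔP = (V / 6.26)^(1/0.621) = (121/6.26)^1.610.
121/6.26 = 19.329; 19.329^1.610 ≈ 117.81 hPa.
P_c = 1009 − 117.81 = 891.19 ≈ 891 hPa.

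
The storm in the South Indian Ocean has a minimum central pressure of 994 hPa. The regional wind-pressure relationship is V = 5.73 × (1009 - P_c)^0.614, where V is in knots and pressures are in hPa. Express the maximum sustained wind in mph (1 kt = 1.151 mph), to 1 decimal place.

ΔP = 1009 − 994 = 15 hPa.
V ≈ 5.73 × 15^0.614 = 5.73 × 5.274 ≈ 30.219 kt.
30.219 × 1.151 ≈ 34.78 mph → 34.8 mph.

34.8 mph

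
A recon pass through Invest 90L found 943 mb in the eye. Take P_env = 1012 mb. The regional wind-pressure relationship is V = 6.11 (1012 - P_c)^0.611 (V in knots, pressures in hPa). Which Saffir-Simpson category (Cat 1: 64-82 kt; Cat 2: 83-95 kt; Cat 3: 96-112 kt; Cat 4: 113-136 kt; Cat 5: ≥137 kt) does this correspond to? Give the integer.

1

ΔP = 1012 − 943 = 69 mb.
V ≈ 6.11 × 69^0.611 = 6.11 × 13.29 ≈ 81 kt.
81 kt falls in the Category 1 band.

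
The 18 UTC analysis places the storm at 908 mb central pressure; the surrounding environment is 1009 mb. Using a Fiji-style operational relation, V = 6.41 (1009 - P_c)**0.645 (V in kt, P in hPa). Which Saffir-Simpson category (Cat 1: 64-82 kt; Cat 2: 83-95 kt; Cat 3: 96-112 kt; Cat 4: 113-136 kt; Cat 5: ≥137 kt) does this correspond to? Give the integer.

4

ΔP = 1009 − 908 = 101 mb.
V ≈ 6.41 × 101^0.645 = 6.41 × 19.62 ≈ 126 kt.
126 kt falls in the Category 4 band.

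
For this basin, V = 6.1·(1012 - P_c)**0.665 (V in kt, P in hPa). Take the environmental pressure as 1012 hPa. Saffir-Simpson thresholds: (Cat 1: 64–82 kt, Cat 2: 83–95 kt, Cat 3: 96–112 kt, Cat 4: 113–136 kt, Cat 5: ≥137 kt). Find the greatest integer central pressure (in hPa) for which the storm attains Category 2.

961 hPa

Category 2 begins at V = 83 kt.
Required ΔP = (83/6.1)^(1/0.665) = 13.607^1.504 ≈ 50.69 hPa.
P_c ≤ 1012 − 50.69 = 961.31, so the highest integer P_c is 961 hPa.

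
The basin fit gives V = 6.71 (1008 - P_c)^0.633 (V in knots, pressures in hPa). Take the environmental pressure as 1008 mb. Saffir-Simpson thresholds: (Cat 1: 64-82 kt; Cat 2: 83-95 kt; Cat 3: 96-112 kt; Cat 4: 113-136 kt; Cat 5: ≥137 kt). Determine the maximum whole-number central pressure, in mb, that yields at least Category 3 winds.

Category 3 begins at V = 96 kt.
Required ΔP = (96/6.71)^(1/0.633) = 14.307^1.580 ≈ 66.91 mb.
P_c ≤ 1008 − 66.91 = 941.09, so the highest integer P_c is 941 mb.

941 mb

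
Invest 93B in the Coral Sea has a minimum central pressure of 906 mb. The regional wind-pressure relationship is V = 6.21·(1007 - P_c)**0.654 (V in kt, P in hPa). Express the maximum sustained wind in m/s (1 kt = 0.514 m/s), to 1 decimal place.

ΔP = 1007 − 906 = 101 mb.
V ≈ 6.21 × 101^0.654 = 6.21 × 20.456 ≈ 127.033 kt.
127.033 × 0.514 ≈ 65.30 m/s → 65.3 m/s.

65.3 m/s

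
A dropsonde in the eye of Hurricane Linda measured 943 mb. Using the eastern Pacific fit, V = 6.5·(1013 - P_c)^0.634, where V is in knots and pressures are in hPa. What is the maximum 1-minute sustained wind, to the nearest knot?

ΔP = 1013 − 943 = 70 mb.
70^0.634 ≈ 14.784.
V ≈ 6.5 × 14.784 ≈ 96.1 kt.

96 kt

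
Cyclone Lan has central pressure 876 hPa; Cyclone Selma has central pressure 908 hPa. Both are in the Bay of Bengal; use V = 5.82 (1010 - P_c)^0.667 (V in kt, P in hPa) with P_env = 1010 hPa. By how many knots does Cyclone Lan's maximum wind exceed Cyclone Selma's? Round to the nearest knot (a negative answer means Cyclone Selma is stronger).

Cyclone Lan: ΔP = 134; V ≈ 5.82 × 134^0.667 ≈ 152.65 kt.
Cyclone Selma: ΔP = 102; V ≈ 5.82 × 102^0.667 ≈ 127.25 kt.
Difference ≈ 152.65 − 127.25 = 25.40 → 25 kt.

25 kt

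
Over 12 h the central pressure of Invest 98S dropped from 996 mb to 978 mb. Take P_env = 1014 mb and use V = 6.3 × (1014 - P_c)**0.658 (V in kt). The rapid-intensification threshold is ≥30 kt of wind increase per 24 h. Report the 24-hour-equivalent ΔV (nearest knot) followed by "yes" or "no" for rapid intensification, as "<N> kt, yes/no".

49 kt, yes

V₁: ΔP = 18, V ≈ 6.3 × 18^0.658 ≈ 42.20 kt.
V₂: ΔP = 36, V ≈ 6.3 × 36^0.658 ≈ 66.59 kt.
ΔV over 12 h = 24.39 kt → 24 h equivalent = 24.39 × 24/12 ≈ 48.78 kt.
49 kt ≥ 30 kt ⇒ rapid intensification.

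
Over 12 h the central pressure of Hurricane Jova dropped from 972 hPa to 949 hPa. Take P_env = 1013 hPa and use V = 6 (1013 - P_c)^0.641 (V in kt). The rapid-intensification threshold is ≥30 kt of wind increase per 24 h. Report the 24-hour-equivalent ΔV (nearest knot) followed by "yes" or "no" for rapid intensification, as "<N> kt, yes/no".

V₁: ΔP = 41, V ≈ 6 × 41^0.641 ≈ 64.86 kt.
V₂: ΔP = 64, V ≈ 6 × 64^0.641 ≈ 86.28 kt.
ΔV over 12 h = 21.42 kt → 24 h equivalent = 21.42 × 24/12 ≈ 42.84 kt.
43 kt ≥ 30 kt ⇒ rapid intensification.

43 kt, yes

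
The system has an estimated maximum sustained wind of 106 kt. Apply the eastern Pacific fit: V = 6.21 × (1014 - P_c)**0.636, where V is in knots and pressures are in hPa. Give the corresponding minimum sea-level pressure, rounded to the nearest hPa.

ΔP = (V / 6.21)^(1/0.636) = (106/6.21)^1.572.
106/6.21 = 17.069; 17.069^1.572 ≈ 86.59 hPa.
P_c = 1014 − 86.59 = 927.41 ≈ 927 hPa.

927 hPa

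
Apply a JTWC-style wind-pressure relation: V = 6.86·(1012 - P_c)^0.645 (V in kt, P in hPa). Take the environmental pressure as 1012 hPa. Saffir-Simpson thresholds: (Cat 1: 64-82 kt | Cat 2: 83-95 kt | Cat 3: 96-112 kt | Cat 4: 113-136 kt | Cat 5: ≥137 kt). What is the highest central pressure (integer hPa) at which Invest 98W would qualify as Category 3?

952 hPa

Category 3 begins at V = 96 kt.
Required ΔP = (96/6.86)^(1/0.645) = 13.994^1.550 ≈ 59.79 hPa.
P_c ≤ 1012 − 59.79 = 952.21, so the highest integer P_c is 952 hPa.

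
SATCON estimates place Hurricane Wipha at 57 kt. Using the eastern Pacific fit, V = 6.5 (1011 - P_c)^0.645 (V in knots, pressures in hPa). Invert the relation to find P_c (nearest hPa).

ΔP = (V / 6.5)^(1/0.645) = (57/6.5)^1.550.
57/6.5 = 8.769; 8.769^1.550 ≈ 28.97 hPa.
P_c = 1011 − 28.97 = 982.03 ≈ 982 hPa.

982 hPa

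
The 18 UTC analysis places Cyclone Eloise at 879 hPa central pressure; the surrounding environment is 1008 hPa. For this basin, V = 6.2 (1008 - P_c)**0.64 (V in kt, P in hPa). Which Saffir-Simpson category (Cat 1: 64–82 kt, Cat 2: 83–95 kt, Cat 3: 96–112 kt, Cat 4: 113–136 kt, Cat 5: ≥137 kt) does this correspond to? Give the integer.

ΔP = 1008 − 879 = 129 hPa.
V ≈ 6.2 × 129^0.64 = 6.2 × 22.43 ≈ 139 kt.
139 kt falls in the Category 5 band.

5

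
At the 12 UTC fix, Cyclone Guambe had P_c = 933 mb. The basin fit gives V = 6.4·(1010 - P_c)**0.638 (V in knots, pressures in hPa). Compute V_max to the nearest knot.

102 kt

ΔP = 1010 − 933 = 77 mb.
77^0.638 ≈ 15.980.
V ≈ 6.4 × 15.980 ≈ 102.3 kt.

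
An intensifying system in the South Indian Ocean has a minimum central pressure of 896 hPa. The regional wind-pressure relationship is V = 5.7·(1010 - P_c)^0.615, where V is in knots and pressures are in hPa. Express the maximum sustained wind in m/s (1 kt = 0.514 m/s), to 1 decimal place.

53.9 m/s

ΔP = 1010 − 896 = 114 hPa.
V ≈ 5.7 × 114^0.615 = 5.7 × 18.408 ≈ 104.923 kt.
104.923 × 0.514 ≈ 53.93 m/s → 53.9 m/s.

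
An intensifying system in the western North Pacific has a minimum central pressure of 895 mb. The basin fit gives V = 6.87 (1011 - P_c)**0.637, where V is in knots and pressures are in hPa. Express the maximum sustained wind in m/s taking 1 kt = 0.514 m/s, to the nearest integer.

73 m/s

ΔP = 1011 − 895 = 116 mb.
V ≈ 6.87 × 116^0.637 = 6.87 × 20.657 ≈ 141.911 kt.
141.911 × 0.514 ≈ 72.94 m/s → 73 m/s.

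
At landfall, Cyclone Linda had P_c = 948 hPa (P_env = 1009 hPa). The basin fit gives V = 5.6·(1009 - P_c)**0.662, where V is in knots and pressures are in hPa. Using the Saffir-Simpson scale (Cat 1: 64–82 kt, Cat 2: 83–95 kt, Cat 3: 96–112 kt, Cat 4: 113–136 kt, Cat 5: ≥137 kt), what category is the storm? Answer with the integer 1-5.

2

ΔP = 1009 − 948 = 61 hPa.
V ≈ 5.6 × 61^0.662 = 5.6 × 15.20 ≈ 85 kt.
85 kt falls in the Category 2 band.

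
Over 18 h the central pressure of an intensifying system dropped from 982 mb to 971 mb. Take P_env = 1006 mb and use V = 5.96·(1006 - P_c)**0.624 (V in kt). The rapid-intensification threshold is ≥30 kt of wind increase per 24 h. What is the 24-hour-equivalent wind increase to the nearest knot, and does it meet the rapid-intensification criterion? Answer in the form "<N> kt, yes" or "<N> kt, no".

V₁: ΔP = 24, V ≈ 5.96 × 24^0.624 ≈ 43.30 kt.
V₂: ΔP = 35, V ≈ 5.96 × 35^0.624 ≈ 54.80 kt.
ΔV over 18 h = 11.50 kt → 24 h equivalent = 11.50 × 24/18 ≈ 15.33 kt.
15 kt < 30 kt ⇒ not rapid intensification.

15 kt, no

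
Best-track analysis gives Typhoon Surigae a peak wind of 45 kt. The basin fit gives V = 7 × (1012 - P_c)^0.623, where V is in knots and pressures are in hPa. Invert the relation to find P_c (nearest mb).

ΔP = (V / 7)^(1/0.623) = (45/7)^1.605.
45/7 = 6.429; 6.429^1.605 ≈ 19.82 mb.
P_c = 1012 − 19.82 = 992.18 ≈ 992 mb.

992 mb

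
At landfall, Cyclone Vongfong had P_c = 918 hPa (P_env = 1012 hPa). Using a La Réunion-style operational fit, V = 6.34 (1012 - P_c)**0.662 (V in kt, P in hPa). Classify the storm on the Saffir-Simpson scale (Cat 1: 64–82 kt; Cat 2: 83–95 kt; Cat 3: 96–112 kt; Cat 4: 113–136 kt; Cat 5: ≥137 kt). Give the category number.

4

ΔP = 1012 − 918 = 94 hPa.
V ≈ 6.34 × 94^0.662 = 6.34 × 20.24 ≈ 128 kt.
128 kt falls in the Category 4 band.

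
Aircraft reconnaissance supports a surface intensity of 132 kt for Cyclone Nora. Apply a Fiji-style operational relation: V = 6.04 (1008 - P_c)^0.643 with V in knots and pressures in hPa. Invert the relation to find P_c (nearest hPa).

ΔP = (V / 6.04)^(1/0.643) = (132/6.04)^1.555.
132/6.04 = 21.854; 21.854^1.555 ≈ 121.13 hPa.
P_c = 1008 − 121.13 = 886.87 ≈ 887 hPa.

887 hPa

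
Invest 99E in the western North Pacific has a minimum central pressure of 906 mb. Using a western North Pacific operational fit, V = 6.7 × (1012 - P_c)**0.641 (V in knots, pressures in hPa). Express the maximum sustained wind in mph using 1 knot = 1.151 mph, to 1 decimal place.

ΔP = 1012 − 906 = 106 mb.
V ≈ 6.7 × 106^0.641 = 6.7 × 19.871 ≈ 133.136 kt.
133.136 × 1.151 ≈ 153.24 mph → 153.2 mph.

153.2 mph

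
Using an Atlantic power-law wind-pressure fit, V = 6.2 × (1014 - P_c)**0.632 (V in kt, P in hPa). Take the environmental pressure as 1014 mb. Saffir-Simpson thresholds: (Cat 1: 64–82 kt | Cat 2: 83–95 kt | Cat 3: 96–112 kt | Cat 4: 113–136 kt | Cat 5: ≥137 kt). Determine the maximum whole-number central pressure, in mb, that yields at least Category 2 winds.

953 mb

Category 2 begins at V = 83 kt.
Required ΔP = (83/6.2)^(1/0.632) = 13.387^1.582 ≈ 60.64 mb.
P_c ≤ 1014 − 60.64 = 953.36, so the highest integer P_c is 953 mb.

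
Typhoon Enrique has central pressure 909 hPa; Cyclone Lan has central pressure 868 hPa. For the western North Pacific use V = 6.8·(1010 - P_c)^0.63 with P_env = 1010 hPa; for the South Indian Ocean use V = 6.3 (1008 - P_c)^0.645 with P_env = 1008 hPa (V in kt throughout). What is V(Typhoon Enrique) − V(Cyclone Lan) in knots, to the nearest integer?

Typhoon Enrique: ΔP = 101; V ≈ 6.8 × 101^0.63 ≈ 124.52 kt.
Cyclone Lan: ΔP = 140; V ≈ 6.3 × 140^0.645 ≈ 152.61 kt.
Difference ≈ 124.52 − 152.61 = -28.09 → -28 kt.

-28 kt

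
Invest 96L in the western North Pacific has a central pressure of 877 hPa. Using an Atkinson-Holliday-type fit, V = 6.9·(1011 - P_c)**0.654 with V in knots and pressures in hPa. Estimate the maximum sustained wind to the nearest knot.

ΔP = 1011 − 877 = 134 hPa.
134^0.654 ≈ 24.611.
V ≈ 6.9 × 24.611 ≈ 169.8 kt.

170 kt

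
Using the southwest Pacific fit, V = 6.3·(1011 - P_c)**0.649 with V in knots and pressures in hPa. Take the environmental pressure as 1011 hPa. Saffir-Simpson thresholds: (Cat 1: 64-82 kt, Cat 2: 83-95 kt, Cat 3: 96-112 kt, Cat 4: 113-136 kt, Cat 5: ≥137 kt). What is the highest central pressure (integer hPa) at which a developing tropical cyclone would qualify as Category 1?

Category 1 begins at V = 64 kt.
Required ΔP = (64/6.3)^(1/0.649) = 10.159^1.541 ≈ 35.59 hPa.
P_c ≤ 1011 − 35.59 = 975.41, so the highest integer P_c is 975 hPa.

975 hPa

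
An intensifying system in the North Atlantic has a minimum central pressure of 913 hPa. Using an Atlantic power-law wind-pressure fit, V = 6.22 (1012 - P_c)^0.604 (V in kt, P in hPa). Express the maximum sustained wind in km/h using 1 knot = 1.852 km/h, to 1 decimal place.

ΔP = 1012 − 913 = 99 hPa.
V ≈ 6.22 × 99^0.604 = 6.22 × 16.046 ≈ 99.805 kt.
99.805 × 1.852 ≈ 184.84 km/h → 184.8 km/h.

184.8 km/h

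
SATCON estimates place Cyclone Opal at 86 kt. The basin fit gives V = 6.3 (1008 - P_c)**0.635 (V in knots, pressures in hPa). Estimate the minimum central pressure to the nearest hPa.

ΔP = (V / 6.3)^(1/0.635) = (86/6.3)^1.575.
86/6.3 = 13.651; 13.651^1.575 ≈ 61.33 hPa.
P_c = 1008 − 61.33 = 946.67 ≈ 947 hPa.

947 hPa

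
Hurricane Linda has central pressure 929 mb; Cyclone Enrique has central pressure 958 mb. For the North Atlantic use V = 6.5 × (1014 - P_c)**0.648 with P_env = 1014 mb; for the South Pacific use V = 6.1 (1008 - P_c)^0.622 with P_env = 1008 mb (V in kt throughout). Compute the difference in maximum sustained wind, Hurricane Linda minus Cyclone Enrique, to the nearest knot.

46 kt

Hurricane Linda: ΔP = 85; V ≈ 6.5 × 85^0.648 ≈ 115.66 kt.
Cyclone Enrique: ΔP = 50; V ≈ 6.1 × 50^0.622 ≈ 69.52 kt.
Difference ≈ 115.66 − 69.52 = 46.14 → 46 kt.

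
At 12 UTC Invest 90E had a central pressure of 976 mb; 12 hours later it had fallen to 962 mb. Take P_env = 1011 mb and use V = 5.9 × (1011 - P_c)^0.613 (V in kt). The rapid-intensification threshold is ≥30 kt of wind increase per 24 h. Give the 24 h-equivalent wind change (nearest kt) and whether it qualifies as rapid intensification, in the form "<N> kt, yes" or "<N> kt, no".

24 kt, no

V₁: ΔP = 35, V ≈ 5.9 × 35^0.613 ≈ 52.16 kt.
V₂: ΔP = 49, V ≈ 5.9 × 49^0.613 ≈ 64.11 kt.
ΔV over 12 h = 11.95 kt → 24 h equivalent = 11.95 × 24/12 ≈ 23.90 kt.
24 kt < 30 kt ⇒ not rapid intensification.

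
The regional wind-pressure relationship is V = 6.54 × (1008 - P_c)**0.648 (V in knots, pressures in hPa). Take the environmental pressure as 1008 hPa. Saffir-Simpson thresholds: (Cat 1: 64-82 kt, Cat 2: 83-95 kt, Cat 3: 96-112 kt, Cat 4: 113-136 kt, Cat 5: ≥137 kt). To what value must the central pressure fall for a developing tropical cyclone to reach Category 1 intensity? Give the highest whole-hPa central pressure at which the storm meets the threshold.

Category 1 begins at V = 64 kt.
Required ΔP = (64/6.54)^(1/0.648) = 9.786^1.543 ≈ 33.78 hPa.
P_c ≤ 1008 − 33.78 = 974.22, so the highest integer P_c is 974 hPa.

974 hPa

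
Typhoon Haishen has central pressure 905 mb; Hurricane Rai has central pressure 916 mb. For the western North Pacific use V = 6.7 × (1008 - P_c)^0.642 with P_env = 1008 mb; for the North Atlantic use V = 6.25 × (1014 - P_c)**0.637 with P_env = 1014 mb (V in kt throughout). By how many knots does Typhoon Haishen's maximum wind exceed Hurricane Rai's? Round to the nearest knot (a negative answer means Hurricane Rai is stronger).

15 kt

Typhoon Haishen: ΔP = 103; V ≈ 6.7 × 103^0.642 ≈ 131.32 kt.
Hurricane Rai: ΔP = 98; V ≈ 6.25 × 98^0.637 ≈ 115.96 kt.
Difference ≈ 131.32 − 115.96 = 15.36 → 15 kt.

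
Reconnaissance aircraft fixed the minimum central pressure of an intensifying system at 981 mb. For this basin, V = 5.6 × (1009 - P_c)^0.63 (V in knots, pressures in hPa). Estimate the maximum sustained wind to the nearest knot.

46 kt

ΔP = 1009 − 981 = 28 mb.
28^0.63 ≈ 8.160.
V ≈ 5.6 × 8.160 ≈ 45.7 kt.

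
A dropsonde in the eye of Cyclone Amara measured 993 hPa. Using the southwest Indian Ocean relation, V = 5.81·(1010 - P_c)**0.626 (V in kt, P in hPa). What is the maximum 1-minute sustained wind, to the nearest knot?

34 kt

ΔP = 1010 − 993 = 17 hPa.
17^0.626 ≈ 5.892.
V ≈ 5.81 × 5.892 ≈ 34.2 kt.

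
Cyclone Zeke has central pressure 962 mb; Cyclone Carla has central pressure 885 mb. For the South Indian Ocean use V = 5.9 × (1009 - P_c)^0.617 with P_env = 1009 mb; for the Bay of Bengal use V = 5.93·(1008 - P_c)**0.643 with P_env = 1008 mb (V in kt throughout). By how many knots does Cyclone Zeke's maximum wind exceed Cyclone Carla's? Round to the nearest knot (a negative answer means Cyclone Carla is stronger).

-67 kt

Cyclone Zeke: ΔP = 47; V ≈ 5.9 × 47^0.617 ≈ 63.47 kt.
Cyclone Carla: ΔP = 123; V ≈ 5.93 × 123^0.643 ≈ 130.88 kt.
Difference ≈ 63.47 − 130.88 = -67.41 → -67 kt.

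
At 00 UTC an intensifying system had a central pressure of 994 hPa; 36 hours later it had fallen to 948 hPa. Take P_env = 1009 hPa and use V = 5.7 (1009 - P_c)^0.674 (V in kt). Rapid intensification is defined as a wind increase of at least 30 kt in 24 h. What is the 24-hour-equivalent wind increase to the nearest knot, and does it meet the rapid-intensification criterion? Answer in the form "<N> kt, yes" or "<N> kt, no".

V₁: ΔP = 15, V ≈ 5.7 × 15^0.674 ≈ 35.36 kt.
V₂: ΔP = 61, V ≈ 5.7 × 61^0.674 ≈ 91.03 kt.
ΔV over 36 h = 55.67 kt → 24 h equivalent = 55.67 × 24/36 ≈ 37.11 kt.
37 kt ≥ 30 kt ⇒ rapid intensification.

37 kt, yes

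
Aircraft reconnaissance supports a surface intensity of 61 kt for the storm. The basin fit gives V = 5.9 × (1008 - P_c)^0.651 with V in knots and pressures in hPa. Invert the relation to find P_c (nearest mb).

972 mb

ΔP = (V / 5.9)^(1/0.651) = (61/5.9)^1.536.
61/5.9 = 10.339; 10.339^1.536 ≈ 36.17 mb.
P_c = 1008 − 36.17 = 971.83 ≈ 972 mb.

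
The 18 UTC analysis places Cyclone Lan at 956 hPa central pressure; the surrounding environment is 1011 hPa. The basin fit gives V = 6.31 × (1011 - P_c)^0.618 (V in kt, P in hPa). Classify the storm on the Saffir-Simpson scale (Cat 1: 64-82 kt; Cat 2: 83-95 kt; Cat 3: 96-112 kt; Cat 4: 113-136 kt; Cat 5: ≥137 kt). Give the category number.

ΔP = 1011 − 956 = 55 hPa.
V ≈ 6.31 × 55^0.618 = 6.31 × 11.90 ≈ 75 kt.
75 kt falls in the Category 1 band.

1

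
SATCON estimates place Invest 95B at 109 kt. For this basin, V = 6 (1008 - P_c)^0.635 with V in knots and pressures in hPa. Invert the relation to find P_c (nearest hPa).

912 hPa

ΔP = (V / 6)^(1/0.635) = (109/6)^1.575.
109/6 = 18.167; 18.167^1.575 ≈ 96.19 hPa.
P_c = 1008 − 96.19 = 911.81 ≈ 912 hPa.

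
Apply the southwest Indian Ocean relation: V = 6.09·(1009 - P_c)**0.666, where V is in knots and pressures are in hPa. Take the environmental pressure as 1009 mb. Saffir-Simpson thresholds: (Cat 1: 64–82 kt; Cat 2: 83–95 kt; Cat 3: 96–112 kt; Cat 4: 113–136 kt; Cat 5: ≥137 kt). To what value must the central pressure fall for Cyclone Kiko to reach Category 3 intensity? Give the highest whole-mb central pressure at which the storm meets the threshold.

946 mb

Category 3 begins at V = 96 kt.
Required ΔP = (96/6.09)^(1/0.666) = 15.764^1.502 ≈ 62.85 mb.
P_c ≤ 1009 − 62.85 = 946.15, so the highest integer P_c is 946 mb.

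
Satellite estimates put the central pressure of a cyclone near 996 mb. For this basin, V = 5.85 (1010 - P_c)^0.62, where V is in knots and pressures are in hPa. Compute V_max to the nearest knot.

30 kt

ΔP = 1010 − 996 = 14 mb.
14^0.62 ≈ 5.136.
V ≈ 5.85 × 5.136 ≈ 30.0 kt.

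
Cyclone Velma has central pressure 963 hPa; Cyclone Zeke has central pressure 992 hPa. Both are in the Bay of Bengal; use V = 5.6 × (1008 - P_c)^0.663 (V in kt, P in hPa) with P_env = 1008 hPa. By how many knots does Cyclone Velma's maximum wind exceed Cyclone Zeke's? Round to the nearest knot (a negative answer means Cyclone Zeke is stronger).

35 kt

Cyclone Velma: ΔP = 45; V ≈ 5.6 × 45^0.663 ≈ 69.87 kt.
Cyclone Zeke: ΔP = 16; V ≈ 5.6 × 16^0.663 ≈ 35.20 kt.
Difference ≈ 69.87 − 35.20 = 34.67 → 35 kt.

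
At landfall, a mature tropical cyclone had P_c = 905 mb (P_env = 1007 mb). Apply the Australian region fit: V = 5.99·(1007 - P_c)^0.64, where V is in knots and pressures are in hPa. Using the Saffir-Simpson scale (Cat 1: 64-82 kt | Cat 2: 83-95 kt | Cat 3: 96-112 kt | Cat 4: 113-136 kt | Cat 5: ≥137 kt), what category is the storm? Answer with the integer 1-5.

ΔP = 1007 − 905 = 102 mb.
V ≈ 5.99 × 102^0.64 = 5.99 × 19.30 ≈ 116 kt.
116 kt falls in the Category 4 band.

4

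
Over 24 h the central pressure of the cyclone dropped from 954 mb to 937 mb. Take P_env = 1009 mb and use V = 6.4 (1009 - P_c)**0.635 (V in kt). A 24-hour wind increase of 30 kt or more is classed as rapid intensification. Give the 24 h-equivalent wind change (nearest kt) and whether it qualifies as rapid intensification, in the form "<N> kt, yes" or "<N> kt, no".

V₁: ΔP = 55, V ≈ 6.4 × 55^0.635 ≈ 81.53 kt.
V₂: ΔP = 72, V ≈ 6.4 × 72^0.635 ≈ 96.74 kt.
ΔV over 24 h = 15.21 kt → 24 h equivalent = 15.21 × 24/24 ≈ 15.21 kt.
15 kt < 30 kt ⇒ not rapid intensification.

15 kt, no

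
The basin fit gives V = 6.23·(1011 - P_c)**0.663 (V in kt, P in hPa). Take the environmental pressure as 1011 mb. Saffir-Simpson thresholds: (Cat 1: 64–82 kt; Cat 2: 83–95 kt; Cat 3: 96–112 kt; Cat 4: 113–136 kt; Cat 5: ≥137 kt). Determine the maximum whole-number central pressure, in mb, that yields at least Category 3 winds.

949 mb

Category 3 begins at V = 96 kt.
Required ΔP = (96/6.23)^(1/0.663) = 15.409^1.508 ≈ 61.88 mb.
P_c ≤ 1011 − 61.88 = 949.12, so the highest integer P_c is 949 mb.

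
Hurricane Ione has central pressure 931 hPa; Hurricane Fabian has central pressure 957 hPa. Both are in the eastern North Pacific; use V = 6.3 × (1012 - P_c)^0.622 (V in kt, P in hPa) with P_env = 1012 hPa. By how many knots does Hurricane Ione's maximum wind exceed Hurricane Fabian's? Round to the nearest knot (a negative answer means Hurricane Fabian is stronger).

Hurricane Ione: ΔP = 81; V ≈ 6.3 × 81^0.622 ≈ 96.92 kt.
Hurricane Fabian: ΔP = 55; V ≈ 6.3 × 55^0.622 ≈ 76.18 kt.
Difference ≈ 96.92 − 76.18 = 20.74 → 21 kt.

21 kt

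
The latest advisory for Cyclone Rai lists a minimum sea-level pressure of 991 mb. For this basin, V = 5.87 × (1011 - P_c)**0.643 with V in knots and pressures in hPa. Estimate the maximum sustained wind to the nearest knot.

ΔP = 1011 − 991 = 20 mb.
20^0.643 ≈ 6.864.
V ≈ 5.87 × 6.864 ≈ 40.3 kt.

40 kt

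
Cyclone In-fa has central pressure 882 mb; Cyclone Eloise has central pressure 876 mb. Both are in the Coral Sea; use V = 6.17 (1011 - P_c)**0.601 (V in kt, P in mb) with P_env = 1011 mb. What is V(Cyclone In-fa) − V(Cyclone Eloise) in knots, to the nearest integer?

Cyclone In-fa: ΔP = 129; V ≈ 6.17 × 129^0.601 ≈ 114.49 kt.
Cyclone Eloise: ΔP = 135; V ≈ 6.17 × 135^0.601 ≈ 117.66 kt.
Difference ≈ 114.49 − 117.66 = -3.17 → -3 kt.

-3 kt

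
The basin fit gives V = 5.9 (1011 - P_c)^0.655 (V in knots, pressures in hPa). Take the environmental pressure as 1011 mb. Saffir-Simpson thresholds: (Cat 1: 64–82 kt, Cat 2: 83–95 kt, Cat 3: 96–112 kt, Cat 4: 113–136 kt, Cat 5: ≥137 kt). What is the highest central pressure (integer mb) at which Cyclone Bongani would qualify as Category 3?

Category 3 begins at V = 96 kt.
Required ΔP = (96/5.9)^(1/0.655) = 16.271^1.527 ≈ 70.71 mb.
P_c ≤ 1011 − 70.71 = 940.29, so the highest integer P_c is 940 mb.

940 mb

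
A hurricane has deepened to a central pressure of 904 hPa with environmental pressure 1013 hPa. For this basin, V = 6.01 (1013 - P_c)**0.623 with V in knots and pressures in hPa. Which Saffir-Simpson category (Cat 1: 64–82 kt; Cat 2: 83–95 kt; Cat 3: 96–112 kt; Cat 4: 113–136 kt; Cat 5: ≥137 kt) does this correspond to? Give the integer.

ΔP = 1013 − 904 = 109 hPa.
V ≈ 6.01 × 109^0.623 = 6.01 × 18.59 ≈ 112 kt.
112 kt falls in the Category 3 band.

3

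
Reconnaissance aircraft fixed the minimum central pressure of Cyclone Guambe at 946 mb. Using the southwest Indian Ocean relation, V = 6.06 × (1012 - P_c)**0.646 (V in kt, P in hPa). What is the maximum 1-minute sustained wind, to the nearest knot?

91 kt

ΔP = 1012 − 946 = 66 mb.
66^0.646 ≈ 14.977.
V ≈ 6.06 × 14.977 ≈ 90.8 kt.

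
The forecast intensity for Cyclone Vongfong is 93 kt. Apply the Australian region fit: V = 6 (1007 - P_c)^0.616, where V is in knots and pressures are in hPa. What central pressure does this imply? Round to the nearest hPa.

921 hPa

ΔP = (V / 6)^(1/0.616) = (93/6)^1.623.
93/6 = 15.500; 15.500^1.623 ≈ 85.58 hPa.
P_c = 1007 − 85.58 = 921.42 ≈ 921 hPa.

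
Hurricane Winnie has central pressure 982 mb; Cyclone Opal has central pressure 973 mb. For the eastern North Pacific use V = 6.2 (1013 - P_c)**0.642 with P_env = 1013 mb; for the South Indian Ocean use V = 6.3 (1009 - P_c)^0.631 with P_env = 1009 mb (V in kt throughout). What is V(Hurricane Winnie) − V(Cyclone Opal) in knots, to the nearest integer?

Hurricane Winnie: ΔP = 31; V ≈ 6.2 × 31^0.642 ≈ 56.21 kt.
Cyclone Opal: ΔP = 36; V ≈ 6.3 × 36^0.631 ≈ 60.45 kt.
Difference ≈ 56.21 − 60.45 = -4.24 → -4 kt.

-4 kt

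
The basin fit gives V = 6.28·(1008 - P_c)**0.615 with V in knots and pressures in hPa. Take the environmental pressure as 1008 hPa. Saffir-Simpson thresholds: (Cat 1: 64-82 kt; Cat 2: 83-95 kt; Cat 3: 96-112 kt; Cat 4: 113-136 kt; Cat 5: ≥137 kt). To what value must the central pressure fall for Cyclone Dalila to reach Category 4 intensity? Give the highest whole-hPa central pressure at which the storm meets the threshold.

Category 4 begins at V = 113 kt.
Required ΔP = (113/6.28)^(1/0.615) = 17.994^1.626 ≈ 109.86 hPa.
P_c ≤ 1008 − 109.86 = 898.14, so the highest integer P_c is 898 hPa.

898 hPa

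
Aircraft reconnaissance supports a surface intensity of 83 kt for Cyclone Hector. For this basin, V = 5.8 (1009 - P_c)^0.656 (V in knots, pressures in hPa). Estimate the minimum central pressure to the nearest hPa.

ΔP = (V / 5.8)^(1/0.656) = (83/5.8)^1.524.
83/5.8 = 14.310; 14.310^1.524 ≈ 57.76 hPa.
P_c = 1009 − 57.76 = 951.24 ≈ 951 hPa.

951 hPa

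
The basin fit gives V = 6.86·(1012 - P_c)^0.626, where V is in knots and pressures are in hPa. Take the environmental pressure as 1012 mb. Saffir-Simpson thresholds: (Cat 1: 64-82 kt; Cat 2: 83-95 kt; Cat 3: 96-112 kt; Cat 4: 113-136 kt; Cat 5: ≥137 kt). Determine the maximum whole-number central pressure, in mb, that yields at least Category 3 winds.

944 mb

Category 3 begins at V = 96 kt.
Required ΔP = (96/6.86)^(1/0.626) = 13.994^1.597 ≈ 67.70 mb.
P_c ≤ 1012 − 67.70 = 944.30, so the highest integer P_c is 944 mb.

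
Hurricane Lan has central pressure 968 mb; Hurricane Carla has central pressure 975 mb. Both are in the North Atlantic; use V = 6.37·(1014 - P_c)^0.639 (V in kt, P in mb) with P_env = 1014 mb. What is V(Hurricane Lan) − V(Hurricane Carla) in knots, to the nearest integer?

7 kt

Hurricane Lan: ΔP = 46; V ≈ 6.37 × 46^0.639 ≈ 73.56 kt.
Hurricane Carla: ΔP = 39; V ≈ 6.37 × 39^0.639 ≈ 66.20 kt.
Difference ≈ 73.56 − 66.20 = 7.36 → 7 kt.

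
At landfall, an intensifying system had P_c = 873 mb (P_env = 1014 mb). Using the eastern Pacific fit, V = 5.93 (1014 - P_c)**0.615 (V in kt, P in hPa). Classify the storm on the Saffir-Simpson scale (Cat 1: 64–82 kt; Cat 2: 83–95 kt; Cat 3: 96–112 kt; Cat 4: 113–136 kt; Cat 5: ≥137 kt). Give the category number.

ΔP = 1014 − 873 = 141 mb.
V ≈ 5.93 × 141^0.615 = 5.93 × 20.98 ≈ 124 kt.
124 kt falls in the Category 4 band.

4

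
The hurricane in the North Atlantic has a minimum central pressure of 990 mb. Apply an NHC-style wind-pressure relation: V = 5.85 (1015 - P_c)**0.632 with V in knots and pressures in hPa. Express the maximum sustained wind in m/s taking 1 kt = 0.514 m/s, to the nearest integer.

23 m/s

ΔP = 1015 − 990 = 25 mb.
V ≈ 5.85 × 25^0.632 = 5.85 × 7.647 ≈ 44.736 kt.
44.736 × 0.514 ≈ 22.99 m/s → 23 m/s.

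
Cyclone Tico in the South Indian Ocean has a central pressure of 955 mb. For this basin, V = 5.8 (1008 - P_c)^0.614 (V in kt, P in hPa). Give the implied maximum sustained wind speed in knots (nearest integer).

ΔP = 1008 − 955 = 53 mb.
53^0.614 ≈ 11.447.
V ≈ 5.8 × 11.447 ≈ 66.4 kt.

66 kt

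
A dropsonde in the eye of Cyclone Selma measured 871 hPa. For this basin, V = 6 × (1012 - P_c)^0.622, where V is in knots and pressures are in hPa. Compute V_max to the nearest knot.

ΔP = 1012 − 871 = 141 hPa.
141^0.622 ≈ 21.718.
V ≈ 6 × 21.718 ≈ 130.3 kt.

130 kt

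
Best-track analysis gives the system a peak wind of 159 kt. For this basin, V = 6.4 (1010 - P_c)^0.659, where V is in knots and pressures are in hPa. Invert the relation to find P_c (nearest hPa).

879 hPa

ΔP = (V / 6.4)^(1/0.659) = (159/6.4)^1.517.
159/6.4 = 24.844; 24.844^1.517 ≈ 130.97 hPa.
P_c = 1010 − 130.97 = 879.03 ≈ 879 hPa.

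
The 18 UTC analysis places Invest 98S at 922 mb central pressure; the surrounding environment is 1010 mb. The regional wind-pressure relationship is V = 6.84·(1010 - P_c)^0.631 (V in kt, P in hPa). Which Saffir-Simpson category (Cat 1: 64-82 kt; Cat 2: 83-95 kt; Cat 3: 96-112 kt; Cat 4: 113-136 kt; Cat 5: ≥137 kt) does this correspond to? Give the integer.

ΔP = 1010 − 922 = 88 mb.
V ≈ 6.84 × 88^0.631 = 6.84 × 16.86 ≈ 115 kt.
115 kt falls in the Category 4 band.

4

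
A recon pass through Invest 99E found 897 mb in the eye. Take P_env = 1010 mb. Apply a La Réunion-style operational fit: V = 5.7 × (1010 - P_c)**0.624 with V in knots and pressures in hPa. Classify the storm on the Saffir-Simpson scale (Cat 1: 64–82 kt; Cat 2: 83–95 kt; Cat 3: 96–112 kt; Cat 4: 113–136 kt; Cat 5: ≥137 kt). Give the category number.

3

ΔP = 1010 − 897 = 113 mb.
V ≈ 5.7 × 113^0.624 = 5.7 × 19.10 ≈ 109 kt.
109 kt falls in the Category 3 band.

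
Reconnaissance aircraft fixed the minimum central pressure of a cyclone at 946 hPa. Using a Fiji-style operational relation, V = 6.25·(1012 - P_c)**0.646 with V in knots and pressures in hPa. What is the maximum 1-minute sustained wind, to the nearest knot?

94 kt

ΔP = 1012 − 946 = 66 hPa.
66^0.646 ≈ 14.977.
V ≈ 6.25 × 14.977 ≈ 93.6 kt.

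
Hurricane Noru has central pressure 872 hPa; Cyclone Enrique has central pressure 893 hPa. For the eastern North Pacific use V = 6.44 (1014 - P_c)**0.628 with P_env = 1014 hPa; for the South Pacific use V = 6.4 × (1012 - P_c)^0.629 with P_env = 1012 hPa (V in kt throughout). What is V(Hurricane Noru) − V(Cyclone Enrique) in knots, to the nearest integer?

Hurricane Noru: ΔP = 142; V ≈ 6.44 × 142^0.628 ≈ 144.72 kt.
Cyclone Enrique: ΔP = 119; V ≈ 6.4 × 119^0.629 ≈ 129.33 kt.
Difference ≈ 144.72 − 129.33 = 15.39 → 15 kt.

15 kt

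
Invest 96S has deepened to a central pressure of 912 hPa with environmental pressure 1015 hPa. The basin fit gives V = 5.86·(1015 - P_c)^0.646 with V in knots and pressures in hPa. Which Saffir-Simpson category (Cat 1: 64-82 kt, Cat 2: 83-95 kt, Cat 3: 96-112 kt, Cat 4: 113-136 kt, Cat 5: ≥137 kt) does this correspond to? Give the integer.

ΔP = 1015 − 912 = 103 hPa.
V ≈ 5.86 × 103^0.646 = 5.86 × 19.97 ≈ 117 kt.
117 kt falls in the Category 4 band.

4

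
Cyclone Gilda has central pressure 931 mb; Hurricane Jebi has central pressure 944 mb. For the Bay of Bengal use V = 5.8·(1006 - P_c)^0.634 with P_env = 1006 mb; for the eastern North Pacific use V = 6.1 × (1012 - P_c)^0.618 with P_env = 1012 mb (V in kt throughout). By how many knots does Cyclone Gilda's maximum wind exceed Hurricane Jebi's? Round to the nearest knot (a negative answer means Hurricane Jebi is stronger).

Cyclone Gilda: ΔP = 75; V ≈ 5.8 × 75^0.634 ≈ 89.58 kt.
Hurricane Jebi: ΔP = 68; V ≈ 6.1 × 68^0.618 ≈ 82.76 kt.
Difference ≈ 89.58 − 82.76 = 6.82 → 7 kt.

7 kt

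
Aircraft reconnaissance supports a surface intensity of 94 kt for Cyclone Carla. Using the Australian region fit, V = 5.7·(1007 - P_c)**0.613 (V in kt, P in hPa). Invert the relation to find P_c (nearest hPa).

ΔP = (V / 5.7)^(1/0.613) = (94/5.7)^1.631.
94/5.7 = 16.491; 16.491^1.631 ≈ 96.77 hPa.
P_c = 1007 − 96.77 = 910.23 ≈ 910 hPa.

910 hPa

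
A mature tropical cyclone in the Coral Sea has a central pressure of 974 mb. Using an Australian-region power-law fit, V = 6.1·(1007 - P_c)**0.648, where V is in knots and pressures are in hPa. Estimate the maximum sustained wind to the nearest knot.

ΔP = 1007 − 974 = 33 mb.
33^0.648 ≈ 9.638.
V ≈ 6.1 × 9.638 ≈ 58.8 kt.

59 kt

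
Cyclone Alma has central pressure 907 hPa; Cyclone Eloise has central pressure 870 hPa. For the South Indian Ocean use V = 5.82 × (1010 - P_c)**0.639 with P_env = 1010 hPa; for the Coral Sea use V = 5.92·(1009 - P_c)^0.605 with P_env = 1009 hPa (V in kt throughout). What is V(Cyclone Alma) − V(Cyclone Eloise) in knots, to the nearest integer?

Cyclone Alma: ΔP = 103; V ≈ 5.82 × 103^0.639 ≈ 112.49 kt.
Cyclone Eloise: ΔP = 139; V ≈ 5.92 × 139^0.605 ≈ 117.18 kt.
Difference ≈ 112.49 − 117.18 = -4.69 → -5 kt.

-5 kt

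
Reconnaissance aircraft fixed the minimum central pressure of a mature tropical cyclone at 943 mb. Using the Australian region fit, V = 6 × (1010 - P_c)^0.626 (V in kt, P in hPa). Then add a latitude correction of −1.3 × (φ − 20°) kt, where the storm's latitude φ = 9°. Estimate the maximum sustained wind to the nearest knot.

98 kt

ΔP = 1010 − 943 = 67 mb.
67^0.626 ≈ 13.903.
V ≈ 6 × 13.903 ≈ 83.4 kt.
Latitude correction: −1.3 × (9 − 20) = 14.3 kt.
Corrected V ≈ 97.7 kt → 98 kt.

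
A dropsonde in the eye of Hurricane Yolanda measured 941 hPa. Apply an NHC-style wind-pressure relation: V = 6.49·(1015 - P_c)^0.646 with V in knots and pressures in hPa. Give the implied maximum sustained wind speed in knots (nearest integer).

105 kt

ΔP = 1015 − 941 = 74 hPa.
74^0.646 ≈ 16.126.
V ≈ 6.49 × 16.126 ≈ 104.7 kt.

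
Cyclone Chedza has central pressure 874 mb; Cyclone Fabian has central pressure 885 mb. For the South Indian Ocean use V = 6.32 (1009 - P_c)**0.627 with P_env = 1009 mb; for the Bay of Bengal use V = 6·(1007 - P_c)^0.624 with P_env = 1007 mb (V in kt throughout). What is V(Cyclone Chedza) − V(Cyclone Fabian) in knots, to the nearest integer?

17 kt

Cyclone Chedza: ΔP = 135; V ≈ 6.32 × 135^0.627 ≈ 136.91 kt.
Cyclone Fabian: ΔP = 122; V ≈ 6 × 122^0.624 ≈ 120.24 kt.
Difference ≈ 136.91 − 120.24 = 16.67 → 17 kt.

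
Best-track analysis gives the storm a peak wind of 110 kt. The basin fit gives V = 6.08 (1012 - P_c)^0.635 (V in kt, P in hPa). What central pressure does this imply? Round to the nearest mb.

916 mb

ΔP = (V / 6.08)^(1/0.635) = (110/6.08)^1.575.
110/6.08 = 18.092; 18.092^1.575 ≈ 95.56 mb.
P_c = 1012 − 95.56 = 916.44 ≈ 916 mb.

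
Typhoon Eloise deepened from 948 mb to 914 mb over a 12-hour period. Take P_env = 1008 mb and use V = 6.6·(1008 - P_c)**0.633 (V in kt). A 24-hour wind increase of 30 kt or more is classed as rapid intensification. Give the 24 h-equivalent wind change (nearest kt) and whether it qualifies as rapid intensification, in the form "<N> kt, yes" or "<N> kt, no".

58 kt, yes

V₁: ΔP = 60, V ≈ 6.6 × 60^0.633 ≈ 88.13 kt.
V₂: ΔP = 94, V ≈ 6.6 × 94^0.633 ≈ 117.09 kt.
ΔV over 12 h = 28.96 kt → 24 h equivalent = 28.96 × 24/12 ≈ 57.92 kt.
58 kt ≥ 30 kt ⇒ rapid intensification.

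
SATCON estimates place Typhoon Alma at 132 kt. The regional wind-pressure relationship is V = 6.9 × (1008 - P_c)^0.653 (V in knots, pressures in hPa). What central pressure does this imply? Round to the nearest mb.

916 mb

ΔP = (V / 6.9)^(1/0.653) = (132/6.9)^1.531.
132/6.9 = 19.130; 19.130^1.531 ≈ 91.80 mb.
P_c = 1008 − 91.80 = 916.20 ≈ 916 mb.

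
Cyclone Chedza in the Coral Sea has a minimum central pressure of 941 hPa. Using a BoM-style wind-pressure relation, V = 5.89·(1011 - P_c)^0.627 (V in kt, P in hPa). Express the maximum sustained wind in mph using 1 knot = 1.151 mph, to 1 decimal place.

97.3 mph

ΔP = 1011 − 941 = 70 hPa.
V ≈ 5.89 × 70^0.627 = 5.89 × 14.351 ≈ 84.526 kt.
84.526 × 1.151 ≈ 97.29 mph → 97.3 mph.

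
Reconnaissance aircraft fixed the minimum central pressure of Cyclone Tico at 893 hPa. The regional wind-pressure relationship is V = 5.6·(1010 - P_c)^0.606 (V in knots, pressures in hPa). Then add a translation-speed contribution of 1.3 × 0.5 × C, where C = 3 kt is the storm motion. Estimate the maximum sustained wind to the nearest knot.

ΔP = 1010 − 893 = 117 hPa.
117^0.606 ≈ 17.919.
V ≈ 5.6 × 17.919 ≈ 100.3 kt.
Translation term: 1.3 × 0.5 × 3 = 1.95 kt.
Corrected V ≈ 102.25 kt → 102 kt.

102 kt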